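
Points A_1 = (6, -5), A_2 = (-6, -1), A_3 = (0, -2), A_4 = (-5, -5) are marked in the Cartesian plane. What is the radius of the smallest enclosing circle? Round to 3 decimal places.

A smallest enclosing disk is always determined by at most three of the input points on its boundary.
The farthest pair is A_1–A_2 with squared distance 160. The circle on this segment as diameter has centre (0, -3) and r² = 160/4 = 40.
Check A_3: distance² to centre = 1 ≤ 40, so it lies inside.
All remaining points lie in this disk, and no smaller disk contains both endpoints, so this is the minimum enclosing circle.
r = √40 ≈ 6.325.

6.325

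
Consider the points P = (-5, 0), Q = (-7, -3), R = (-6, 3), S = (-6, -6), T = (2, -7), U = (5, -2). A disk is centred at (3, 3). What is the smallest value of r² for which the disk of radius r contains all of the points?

The required radius is the distance from (3, 3) to the farthest point.
Squared distances: 73, 136, 81, 162, 101, 29.
Maximum is 162, attained at S.

162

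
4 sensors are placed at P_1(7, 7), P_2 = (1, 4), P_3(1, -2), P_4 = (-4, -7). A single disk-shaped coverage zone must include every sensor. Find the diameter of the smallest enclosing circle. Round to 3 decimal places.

The farthest pair is P_1–P_4 with squared distance 317. The circle on this segment as diameter has centre (1.5, 0) and r² = 317/4 = 79.25.
Check P_2: distance² to centre = 16.25 ≤ 79.25, so it lies inside.
All remaining points lie in this disk, and no smaller disk contains both endpoints, so this is the minimum enclosing circle.
Diameter = 2r = 2√(79.25) ≈ 17.804.

17.804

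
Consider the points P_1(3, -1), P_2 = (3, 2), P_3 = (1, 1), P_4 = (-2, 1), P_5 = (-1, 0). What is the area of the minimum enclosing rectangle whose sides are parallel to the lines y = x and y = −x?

21

In coordinates u = x + y, v = x − y the rectangle is axis-aligned; the map (x,y)→(u,v) scales areas by 2.
u-values: 2, 5, 2, -1, -1; range = 5 − (-1) = 6.
v-values: 4, 1, 0, -3, -1; range = 4 − (-3) = 7.
Area = (6 × 7) / 2 = 21.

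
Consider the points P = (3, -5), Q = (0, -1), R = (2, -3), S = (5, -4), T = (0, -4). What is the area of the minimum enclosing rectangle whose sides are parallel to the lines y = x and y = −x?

In coordinates u = x + y, v = x − y the rectangle is axis-aligned; the map (x,y)→(u,v) scales areas by 2.
u-values: -2, -1, -1, 1, -4; range = 1 − (-4) = 5.
v-values: 8, 1, 5, 9, 4; range = 9 − 1 = 8.
Area = (5 × 8) / 2 = 20.

20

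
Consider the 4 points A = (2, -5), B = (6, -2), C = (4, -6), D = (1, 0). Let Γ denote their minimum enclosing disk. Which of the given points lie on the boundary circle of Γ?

B, C, D

The minimum enclosing circle is determined by three boundary points: B, C, D.
Their circumcentre is (2.75, -2.875) with r² = 11.328125.
The farthest remaining point A is at distance² 5.078125 ≤ 11.328125.
The points at distance exactly r from the centre are B, C, D — 3 points.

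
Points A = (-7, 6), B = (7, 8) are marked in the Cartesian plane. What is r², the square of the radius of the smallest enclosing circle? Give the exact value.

50

The smallest circle enclosing two points has them as diameter endpoints.
Centre = midpoint = (0, 7); r² = |AB|²/4 = 200/4 = 50.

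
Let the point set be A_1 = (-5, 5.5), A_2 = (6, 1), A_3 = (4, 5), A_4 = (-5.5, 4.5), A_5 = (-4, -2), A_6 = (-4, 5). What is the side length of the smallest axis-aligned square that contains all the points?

11.5

The bounding box has width 11.5 and height 7.5.
An axis-aligned square enclosing the set must have side ≥ max(width, height).
So the minimum side is max(11.5, 7.5) = 11.5.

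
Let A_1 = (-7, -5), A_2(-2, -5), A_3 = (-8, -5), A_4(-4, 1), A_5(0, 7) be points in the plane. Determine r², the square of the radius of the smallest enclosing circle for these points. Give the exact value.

The farthest pair is A_3–A_5 with squared distance 208. The circle on this segment as diameter has centre (-4, 1) and r² = 208/4 = 52.
Check A_1: distance² to centre = 45 ≤ 52, so it lies inside.
All remaining points lie in this disk, and no smaller disk contains both endpoints, so this is the minimum enclosing circle.

52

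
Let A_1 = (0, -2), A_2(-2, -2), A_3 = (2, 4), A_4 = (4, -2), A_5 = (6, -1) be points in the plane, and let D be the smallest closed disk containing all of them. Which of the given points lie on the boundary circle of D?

A_2, A_3, A_5

The minimum enclosing circle is determined by three boundary points: A_2, A_3, A_5.
Their circumcentre is (81/44, -5/22) with r² = 34645/1936.
The farthest remaining point A_4 is at distance² 15109/1936 ≤ 34645/1936.
The points at distance exactly r from the centre are A_2, A_3, A_5 — 3 points.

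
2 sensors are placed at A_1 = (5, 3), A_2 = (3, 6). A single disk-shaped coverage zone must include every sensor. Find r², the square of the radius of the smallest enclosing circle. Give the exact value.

The smallest circle enclosing two points has them as diameter endpoints.
Centre = midpoint = (4, 4.5); r² = |A_1A_2|²/4 = 13/4 = 3.25.

3.25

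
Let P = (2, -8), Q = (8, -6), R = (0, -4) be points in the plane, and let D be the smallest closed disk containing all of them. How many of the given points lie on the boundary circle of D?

2

Side lengths²: PQ² = 40, PR² = 20, QR² = 68.
Since QR² = 68 ≥ 40 + 20 = 60, the angle opposite QR is not acute, so the smallest enclosing circle has QR as diameter.
Centre = midpoint of QR = (4, -5), r² = 68/4 = 17.
The points at distance exactly r from the centre are Q, R — 2 points.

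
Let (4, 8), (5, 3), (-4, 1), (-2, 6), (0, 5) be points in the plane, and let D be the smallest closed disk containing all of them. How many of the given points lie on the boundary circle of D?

The minimum enclosing circle of a finite set is fixed by two of the points (as a diameter) or three (as a circumcircle).
The farthest pair is (4, 8)–(-4, 1) with squared distance 113. The circle on this segment as diameter has centre (0, 4.5) and r² = 113/4 = 28.25.
Check (5, 3): distance² to centre = 27.25 ≤ 28.25, so it lies inside.
All remaining points lie in this disk, and no smaller disk contains both endpoints, so this is the minimum enclosing circle.
The points at distance exactly r from the centre are (4, 8), (-4, 1) — 2 points.

2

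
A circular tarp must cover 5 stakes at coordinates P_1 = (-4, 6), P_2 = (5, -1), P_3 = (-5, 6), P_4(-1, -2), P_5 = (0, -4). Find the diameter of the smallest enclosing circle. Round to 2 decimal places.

By Welzl's lemma the MEC is supported by two points (diametrically opposite) or three points (on a circumcircle).
The minimum enclosing circle is determined by three boundary points: P_2, P_3, P_5.
Their circumcentre is (-7/26, 55/26) with r² = 12665/338.
The farthest remaining point P_1 is at distance² 9805/338 ≤ 12665/338.
Diameter = 2r = 2√(12665/338) ≈ 12.24.

12.24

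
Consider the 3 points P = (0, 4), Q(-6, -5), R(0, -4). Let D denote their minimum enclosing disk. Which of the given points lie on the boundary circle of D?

P, Q

Side lengths²: PQ² = 117, PR² = 64, QR² = 37.
Since PQ² = 117 ≥ 64 + 37 = 101, the angle opposite PQ is not acute, so the smallest enclosing circle has PQ as diameter.
Centre = midpoint of PQ = (-3, -0.5), r² = 117/4 = 29.25.
The points at distance exactly r from the centre are P, Q — 2 points.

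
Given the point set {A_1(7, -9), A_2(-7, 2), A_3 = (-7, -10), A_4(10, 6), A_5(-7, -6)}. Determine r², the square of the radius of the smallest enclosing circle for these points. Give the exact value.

The farthest pair is A_3–A_4 with squared distance 545. The circle on this segment as diameter has centre (1.5, -2) and r² = 545/4 = 136.25.
Check A_1: distance² to centre = 79.25 ≤ 136.25, so it lies inside.
All remaining points lie in this disk, and no smaller disk contains both endpoints, so this is the minimum enclosing circle.

136.25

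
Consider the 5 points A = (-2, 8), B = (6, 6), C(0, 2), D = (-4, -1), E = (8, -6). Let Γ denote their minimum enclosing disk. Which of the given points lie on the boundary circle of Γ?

The minimum enclosing circle of a finite set is fixed by two of the points (as a diameter) or three (as a circumcircle).
The farthest pair is A–E with squared distance 296. The circle on this segment as diameter has centre (3, 1) and r² = 296/4 = 74.
Check B: distance² to centre = 34 ≤ 74, so it lies inside.
All remaining points lie in this disk, and no smaller disk contains both endpoints, so this is the minimum enclosing circle.
The points at distance exactly r from the centre are A, E — 2 points.

A, E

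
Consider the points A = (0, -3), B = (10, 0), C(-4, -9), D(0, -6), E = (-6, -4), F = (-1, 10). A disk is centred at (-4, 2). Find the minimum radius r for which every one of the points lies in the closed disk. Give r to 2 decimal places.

The required radius is the distance from (-4, 2) to the farthest point.
Squared distances: 41, 200, 121, 80, 40, 73.
Maximum is 200, attained at B.
r = √200 ≈ 14.14.

14.14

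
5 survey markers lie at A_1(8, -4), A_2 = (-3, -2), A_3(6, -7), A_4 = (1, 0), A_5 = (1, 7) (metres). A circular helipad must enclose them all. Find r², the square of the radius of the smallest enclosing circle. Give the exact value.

The farthest pair is A_3–A_5 with squared distance 221. The circle on this segment as diameter has centre (3.5, 0) and r² = 221/4 = 55.25.
Check A_1: distance² to centre = 36.25 ≤ 55.25, so it lies inside.
All remaining points lie in this disk, and no smaller disk contains both endpoints, so this is the minimum enclosing circle.

55.25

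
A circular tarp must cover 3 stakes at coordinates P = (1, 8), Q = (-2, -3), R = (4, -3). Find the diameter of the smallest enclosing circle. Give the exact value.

130/11

Side lengths²: PQ² = 130, PR² = 130, QR² = 36.
Since PR² = 130 < 130 + 36 = 166, the triangle is acute, so the smallest enclosing circle is the circumcircle.
Circumcentre = (1, 23/11), r² = 4225/121.
Diameter = 2r = 2√(4225/121) = 130/11.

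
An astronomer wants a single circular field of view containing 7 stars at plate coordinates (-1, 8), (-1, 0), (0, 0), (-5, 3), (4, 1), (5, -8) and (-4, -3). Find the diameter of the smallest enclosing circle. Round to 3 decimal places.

The farthest pair is (-1, 8)–(5, -8) with squared distance 292. The circle on this segment as diameter has centre (2, 0) and r² = 292/4 = 73.
Check (-1, 0): distance² to centre = 9 ≤ 73, so it lies inside.
All remaining points lie in this disk, and no smaller disk contains both endpoints, so this is the minimum enclosing circle.
Diameter = 2r = 2√73 ≈ 17.088.

17.088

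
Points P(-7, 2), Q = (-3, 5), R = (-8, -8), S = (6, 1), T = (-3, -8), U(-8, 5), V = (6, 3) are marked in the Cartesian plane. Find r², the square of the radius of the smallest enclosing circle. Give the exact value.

By Welzl's lemma the MEC is supported by two points (diametrically opposite) or three points (on a circumcircle).
The minimum enclosing circle is determined by three boundary points: R, U, V.
Their circumcentre is (-25/14, -1.5) with r² = 7925/98.
The farthest remaining point S is at distance² 6553/98 ≤ 7925/98.

7925/98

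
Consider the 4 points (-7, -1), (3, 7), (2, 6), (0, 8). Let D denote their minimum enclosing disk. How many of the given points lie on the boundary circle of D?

2

By Welzl's lemma the MEC is supported by two points (diametrically opposite) or three points (on a circumcircle).
The farthest pair is (-7, -1)–(3, 7) with squared distance 164. The circle on this segment as diameter has centre (-2, 3) and r² = 164/4 = 41.
Check (2, 6): distance² to centre = 25 ≤ 41, so it lies inside.
All remaining points lie in this disk, and no smaller disk contains both endpoints, so this is the minimum enclosing circle.
The points at distance exactly r from the centre are (-7, -1), (3, 7) — 2 points.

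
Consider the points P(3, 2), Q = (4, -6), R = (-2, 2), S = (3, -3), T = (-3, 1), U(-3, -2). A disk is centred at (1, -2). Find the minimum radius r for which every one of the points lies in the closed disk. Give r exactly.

5

The required radius is the distance from (1, -2) to the farthest point.
Squared distances: 20, 25, 25, 5, 25, 16.
Maximum is 25, attained at Q.
r = √25 = 5.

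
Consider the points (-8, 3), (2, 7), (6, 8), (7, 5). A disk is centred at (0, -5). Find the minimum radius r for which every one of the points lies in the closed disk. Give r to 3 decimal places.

14.318

The required radius is the distance from (0, -5) to the farthest point.
Squared distances: 128, 148, 205, 149.
Maximum is 205, attained at (6, 8).
r = √205 ≈ 14.318.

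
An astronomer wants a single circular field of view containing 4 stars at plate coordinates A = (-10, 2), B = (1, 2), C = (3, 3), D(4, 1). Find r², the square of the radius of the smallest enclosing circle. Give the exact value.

By Welzl's lemma the MEC is supported by two points (diametrically opposite) or three points (on a circumcircle).
The farthest pair is A–D with squared distance 197. The circle on this segment as diameter has centre (-3, 1.5) and r² = 197/4 = 49.25.
Check B: distance² to centre = 16.25 ≤ 49.25, so it lies inside.
All remaining points lie in this disk, and no smaller disk contains both endpoints, so this is the minimum enclosing circle.

49.25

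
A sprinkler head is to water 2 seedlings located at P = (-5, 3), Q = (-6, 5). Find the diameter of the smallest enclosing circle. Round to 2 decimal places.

2.24

The smallest circle enclosing two points has them as diameter endpoints.
Centre = midpoint = (-5.5, 4); r² = |PQ|²/4 = 5/4 = 1.25.
Diameter = 2r = 2√(1.25) ≈ 2.24.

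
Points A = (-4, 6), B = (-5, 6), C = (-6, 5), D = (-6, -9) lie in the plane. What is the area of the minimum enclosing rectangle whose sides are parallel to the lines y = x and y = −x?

In coordinates u = x + y, v = x − y the rectangle is axis-aligned; the map (x,y)→(u,v) scales areas by 2.
u-values: 2, 1, -1, -15; range = 2 − (-15) = 17.
v-values: -10, -11, -11, 3; range = 3 − (-11) = 14.
Area = (17 × 14) / 2 = 119.

119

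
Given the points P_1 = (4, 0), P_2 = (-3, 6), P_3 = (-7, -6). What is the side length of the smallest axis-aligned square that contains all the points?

12

The bounding box has width 11 and height 12.
An axis-aligned square enclosing the set must have side ≥ max(width, height).
So the minimum side is max(11, 12) = 12.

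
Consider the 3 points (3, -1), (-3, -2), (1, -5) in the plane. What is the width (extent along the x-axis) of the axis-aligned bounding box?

6

max x = 3, min x = -3, so width = 6.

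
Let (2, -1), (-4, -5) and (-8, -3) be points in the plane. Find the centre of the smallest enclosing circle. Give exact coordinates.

Call the three points A, B, C in the order given.
Side lengths²: AB² = 52, AC² = 104, BC² = 20.
Since AC² = 104 ≥ 52 + 20 = 72, the angle opposite AC is not acute, so the smallest enclosing circle has AC as diameter.
Centre = midpoint of AC = (-3, -2), r² = 104/4 = 26.
Centre = (-3, -2).

(-3, -2)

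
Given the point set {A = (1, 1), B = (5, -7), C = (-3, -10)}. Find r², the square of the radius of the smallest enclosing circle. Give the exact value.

Side lengths²: AB² = 80, AC² = 137, BC² = 73.
Since AC² = 137 < 80 + 73 = 153, the triangle is acute, so the smallest enclosing circle is the circumcircle.
Circumcentre = (-8/19, -179/38), r² = 50005/1444.

50005/1444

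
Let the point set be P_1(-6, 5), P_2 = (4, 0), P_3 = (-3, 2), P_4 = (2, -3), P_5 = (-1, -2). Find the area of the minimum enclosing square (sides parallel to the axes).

100

The bounding box has width 10 and height 8.
An axis-aligned square enclosing the set must have side ≥ max(width, height).
So the minimum side is max(10, 8) = 10.
Area = 10² = 100.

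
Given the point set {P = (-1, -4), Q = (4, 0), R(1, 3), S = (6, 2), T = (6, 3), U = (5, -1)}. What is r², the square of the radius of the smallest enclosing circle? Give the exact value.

24.5

A smallest enclosing disk is always determined by at most three of the input points on its boundary.
The farthest pair is P–T with squared distance 98. The circle on this segment as diameter has centre (2.5, -0.5) and r² = 98/4 = 24.5.
Check Q: distance² to centre = 2.5 ≤ 24.5, so it lies inside.
All remaining points lie in this disk, and no smaller disk contains both endpoints, so this is the minimum enclosing circle.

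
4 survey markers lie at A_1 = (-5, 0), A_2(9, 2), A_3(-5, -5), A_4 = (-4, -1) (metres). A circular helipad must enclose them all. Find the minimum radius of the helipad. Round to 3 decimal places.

A smallest enclosing disk is always determined by at most three of the input points on its boundary.
The farthest pair is A_2–A_3 with squared distance 245. The circle on this segment as diameter has centre (2, -1.5) and r² = 245/4 = 61.25.
Check A_1: distance² to centre = 51.25 ≤ 61.25, so it lies inside.
All remaining points lie in this disk, and no smaller disk contains both endpoints, so this is the minimum enclosing circle.
r = √(61.25) ≈ 7.826.

7.826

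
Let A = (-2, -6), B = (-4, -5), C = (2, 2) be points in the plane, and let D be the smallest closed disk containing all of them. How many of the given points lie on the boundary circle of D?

3

Side lengths²: AB² = 5, AC² = 80, BC² = 85.
Since BC² = 85 ≥ 80 + 5 = 85, the angle opposite BC is not acute, so the smallest enclosing circle has BC as diameter.
Centre = midpoint of BC = (-1, -1.5), r² = 85/4 = 21.25.
The points at distance exactly r from the centre are A, B, C — 3 points.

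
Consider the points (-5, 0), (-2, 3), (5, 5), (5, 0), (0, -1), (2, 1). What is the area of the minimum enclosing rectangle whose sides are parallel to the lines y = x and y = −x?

75

In coordinates u = x + y, v = x − y the rectangle is axis-aligned; the map (x,y)→(u,v) scales areas by 2.
u-values: -5, 1, 10, 5, -1, 3; range = 10 − (-5) = 15.
v-values: -5, -5, 0, 5, 1, 1; range = 5 − (-5) = 10.
Area = (15 × 10) / 2 = 75.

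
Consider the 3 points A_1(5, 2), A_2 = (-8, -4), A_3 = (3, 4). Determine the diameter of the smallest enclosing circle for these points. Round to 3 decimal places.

14.318

Side lengths²: A_1A_2² = 205, A_1A_3² = 8, A_2A_3² = 185.
Since A_1A_2² = 205 ≥ 185 + 8 = 193, the angle opposite A_1A_2 is not acute, so the smallest enclosing circle has A_1A_2 as diameter.
Centre = midpoint of A_1A_2 = (-1.5, -1), r² = 205/4 = 51.25.
Diameter = 2r = 2√(51.25) ≈ 14.318.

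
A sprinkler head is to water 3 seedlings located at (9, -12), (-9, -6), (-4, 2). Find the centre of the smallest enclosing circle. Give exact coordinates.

Call the three points A, B, C in the order given.
Side lengths²: AB² = 360, AC² = 365, BC² = 89.
Since AC² = 365 < 360 + 89 = 449, the triangle is acute, so the smallest enclosing circle is the circumcircle.
Circumcentre = (47/58, -381/58), r² = 162425/1682.
Centre = (47/58, -381/58).

(47/58, -381/58)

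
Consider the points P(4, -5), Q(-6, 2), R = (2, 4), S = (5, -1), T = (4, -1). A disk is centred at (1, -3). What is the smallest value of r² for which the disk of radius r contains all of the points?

74

The required radius is the distance from (1, -3) to the farthest point.
Squared distances: 13, 74, 50, 20, 13.
Maximum is 74, attained at Q.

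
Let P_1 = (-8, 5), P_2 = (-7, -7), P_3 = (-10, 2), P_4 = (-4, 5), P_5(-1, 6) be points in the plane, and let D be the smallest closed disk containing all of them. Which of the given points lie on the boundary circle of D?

P_2, P_5

The farthest pair is P_2–P_5 with squared distance 205. The circle on this segment as diameter has centre (-4, -0.5) and r² = 205/4 = 51.25.
Check P_1: distance² to centre = 46.25 ≤ 51.25, so it lies inside.
All remaining points lie in this disk, and no smaller disk contains both endpoints, so this is the minimum enclosing circle.
The points at distance exactly r from the centre are P_2, P_5 — 2 points.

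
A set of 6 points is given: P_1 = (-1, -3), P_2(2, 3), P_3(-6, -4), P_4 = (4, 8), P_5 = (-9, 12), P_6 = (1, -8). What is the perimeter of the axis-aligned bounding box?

66

Width = max x − min x = 4 − (-9) = 13.
Height = max y − min y = 12 − (-8) = 20.
Perimeter = 2(13 + 20) = 66.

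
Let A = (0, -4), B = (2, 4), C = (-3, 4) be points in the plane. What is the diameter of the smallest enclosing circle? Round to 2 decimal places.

Side lengths²: AB² = 68, AC² = 73, BC² = 25.
Since AC² = 73 < 68 + 25 = 93, the triangle is acute, so the smallest enclosing circle is the circumcircle.
Circumcentre = (-0.5, 0.375), r² = 19.390625.
Diameter = 2r = 2√(19.390625) ≈ 8.81.

8.81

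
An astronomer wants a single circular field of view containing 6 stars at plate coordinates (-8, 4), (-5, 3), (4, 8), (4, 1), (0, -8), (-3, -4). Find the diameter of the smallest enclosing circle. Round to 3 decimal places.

A smallest enclosing disk is always determined by at most three of the input points on its boundary.
The minimum enclosing circle is determined by three boundary points: (-8, 4), (4, 8), (0, -8).
Their circumcentre is (-2/11, 6/11) with r² = 8840/121.
The farthest remaining point (-5, 3) is at distance² 3538/121 ≤ 8840/121.
Diameter = 2r = 2√(8840/121) ≈ 17.095.

17.095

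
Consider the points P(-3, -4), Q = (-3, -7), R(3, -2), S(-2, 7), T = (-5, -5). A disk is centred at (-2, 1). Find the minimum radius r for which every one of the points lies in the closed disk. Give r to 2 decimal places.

The required radius is the distance from (-2, 1) to the farthest point.
Squared distances: 26, 65, 34, 36, 45.
Maximum is 65, attained at Q.
r = √65 ≈ 8.06.

8.06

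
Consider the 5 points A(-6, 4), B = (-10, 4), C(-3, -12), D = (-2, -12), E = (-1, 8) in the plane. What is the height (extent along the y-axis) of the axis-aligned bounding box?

max y = 8, min y = -12, so height = 20.

20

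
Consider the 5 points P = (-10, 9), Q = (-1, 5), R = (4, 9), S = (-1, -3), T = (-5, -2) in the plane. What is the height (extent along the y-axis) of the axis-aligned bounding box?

12

max y = 9, min y = -3, so height = 12.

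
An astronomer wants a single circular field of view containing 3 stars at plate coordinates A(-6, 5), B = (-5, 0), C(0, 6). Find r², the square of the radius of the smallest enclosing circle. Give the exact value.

29341/1922

Side lengths²: AB² = 26, AC² = 37, BC² = 61.
Since BC² = 61 < 37 + 26 = 63, the triangle is acute, so the smallest enclosing circle is the circumcircle.
Circumcentre = (-161/62, 191/62), r² = 29341/1922.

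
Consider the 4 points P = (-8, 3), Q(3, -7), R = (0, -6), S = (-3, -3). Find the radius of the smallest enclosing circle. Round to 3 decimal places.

7.433

A smallest enclosing disk is always determined by at most three of the input points on its boundary.
The farthest pair is P–Q with squared distance 221. The circle on this segment as diameter has centre (-2.5, -2) and r² = 221/4 = 55.25.
Check R: distance² to centre = 22.25 ≤ 55.25, so it lies inside.
All remaining points lie in this disk, and no smaller disk contains both endpoints, so this is the minimum enclosing circle.
r = √(55.25) ≈ 7.433.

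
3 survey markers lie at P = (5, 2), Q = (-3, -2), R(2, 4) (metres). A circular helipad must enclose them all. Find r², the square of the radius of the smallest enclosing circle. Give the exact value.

20

Side lengths²: PQ² = 80, PR² = 13, QR² = 61.
Since PQ² = 80 ≥ 61 + 13 = 74, the angle opposite PQ is not acute, so the smallest enclosing circle has PQ as diameter.
Centre = midpoint of PQ = (1, 0), r² = 80/4 = 20.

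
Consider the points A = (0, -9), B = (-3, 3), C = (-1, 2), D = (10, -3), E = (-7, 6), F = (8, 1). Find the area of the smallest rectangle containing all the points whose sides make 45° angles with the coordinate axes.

234

In coordinates u = x + y, v = x − y the rectangle is axis-aligned; the map (x,y)→(u,v) scales areas by 2.
u-values: -9, 0, 1, 7, -1, 9; range = 9 − (-9) = 18.
v-values: 9, -6, -3, 13, -13, 7; range = 13 − (-13) = 26.
Area = (18 × 26) / 2 = 234.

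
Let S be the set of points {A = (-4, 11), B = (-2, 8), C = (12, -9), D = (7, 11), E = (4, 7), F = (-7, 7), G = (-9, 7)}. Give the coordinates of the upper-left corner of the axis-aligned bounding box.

x-range [-9, 12], y-range [-9, 11].
The upper-left corner is (-9, 11).

(-9, 11)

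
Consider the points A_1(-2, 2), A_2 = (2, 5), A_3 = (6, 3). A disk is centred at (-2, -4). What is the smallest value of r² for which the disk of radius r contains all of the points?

113

The required radius is the distance from (-2, -4) to the farthest point.
Squared distances: 36, 97, 113.
Maximum is 113, attained at A_3.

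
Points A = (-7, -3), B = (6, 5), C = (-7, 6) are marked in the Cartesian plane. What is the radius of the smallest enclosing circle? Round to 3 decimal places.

Side lengths²: AB² = 233, AC² = 81, BC² = 170.
Since AB² = 233 < 170 + 81 = 251, the triangle is acute, so the smallest enclosing circle is the circumcircle.
Circumcentre = (-21/26, 1.5), r² = 19805/338.
r = √(19805/338) ≈ 7.655.

7.655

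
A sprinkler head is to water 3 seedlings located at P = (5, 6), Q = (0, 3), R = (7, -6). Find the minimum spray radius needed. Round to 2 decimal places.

Side lengths²: PQ² = 34, PR² = 148, QR² = 130.
Since PR² = 148 < 130 + 34 = 164, the triangle is acute, so the smallest enclosing circle is the circumcircle.
Circumcentre = (58/11, -4/33), r² = 40885/1089.
r = √(40885/1089) ≈ 6.13.

6.13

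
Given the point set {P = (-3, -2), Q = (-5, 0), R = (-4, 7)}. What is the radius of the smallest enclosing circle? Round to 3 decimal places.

4.528

Side lengths²: PQ² = 8, PR² = 82, QR² = 50.
Since PR² = 82 ≥ 50 + 8 = 58, the angle opposite PR is not acute, so the smallest enclosing circle has PR as diameter.
Centre = midpoint of PR = (-3.5, 2.5), r² = 82/4 = 20.5.
r = √(20.5) ≈ 4.528.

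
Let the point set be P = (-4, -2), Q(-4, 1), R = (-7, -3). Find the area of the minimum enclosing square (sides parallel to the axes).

The bounding box has width 3 and height 4.
An axis-aligned square enclosing the set must have side ≥ max(width, height).
So the minimum side is max(3, 4) = 4.
Area = 4² = 16.

16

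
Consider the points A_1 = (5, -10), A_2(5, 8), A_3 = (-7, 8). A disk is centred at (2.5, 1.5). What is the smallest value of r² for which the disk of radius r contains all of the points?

138.5

The required radius is the distance from (2.5, 1.5) to the farthest point.
Squared distances: 138.5, 48.5, 132.5.
Maximum is 138.5, attained at A_1.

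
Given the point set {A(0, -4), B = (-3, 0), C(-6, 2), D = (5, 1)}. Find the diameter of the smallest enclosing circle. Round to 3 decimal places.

11.045

By Welzl's lemma the MEC is supported by two points (diametrically opposite) or three points (on a circumcircle).
The farthest pair is C–D with squared distance 122. The circle on this segment as diameter has centre (-0.5, 1.5) and r² = 122/4 = 30.5.
Check A: distance² to centre = 30.5 ≤ 30.5, so it lies inside.
All remaining points lie in this disk, and no smaller disk contains both endpoints, so this is the minimum enclosing circle.
Diameter = 2r = 2√(30.5) ≈ 11.045.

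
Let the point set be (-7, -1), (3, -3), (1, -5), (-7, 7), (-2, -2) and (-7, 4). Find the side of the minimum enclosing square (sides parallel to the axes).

12

The bounding box has width 10 and height 12.
An axis-aligned square enclosing the set must have side ≥ max(width, height).
So the minimum side is max(10, 12) = 12.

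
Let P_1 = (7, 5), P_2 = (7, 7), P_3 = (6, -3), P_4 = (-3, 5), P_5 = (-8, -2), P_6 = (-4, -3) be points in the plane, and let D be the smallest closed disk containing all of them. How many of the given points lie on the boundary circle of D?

The minimum enclosing circle of a finite set is fixed by two of the points (as a diameter) or three (as a circumcircle).
The farthest pair is P_2–P_5 with squared distance 306. The circle on this segment as diameter has centre (-0.5, 2.5) and r² = 306/4 = 76.5.
Check P_1: distance² to centre = 62.5 ≤ 76.5, so it lies inside.
All remaining points lie in this disk, and no smaller disk contains both endpoints, so this is the minimum enclosing circle.
The points at distance exactly r from the centre are P_2, P_5 — 2 points.

2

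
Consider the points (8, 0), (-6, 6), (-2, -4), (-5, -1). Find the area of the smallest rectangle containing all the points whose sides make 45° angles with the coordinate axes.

In coordinates u = x + y, v = x − y the rectangle is axis-aligned; the map (x,y)→(u,v) scales areas by 2.
u-values: 8, 0, -6, -6; range = 8 − (-6) = 14.
v-values: 8, -12, 2, -4; range = 8 − (-12) = 20.
Area = (14 × 20) / 2 = 140.

140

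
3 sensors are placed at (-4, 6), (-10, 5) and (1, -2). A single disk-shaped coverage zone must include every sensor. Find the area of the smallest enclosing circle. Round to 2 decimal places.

Call the three points A, B, C in the order given.
Side lengths²: AB² = 37, AC² = 89, BC² = 170.
Since BC² = 170 ≥ 89 + 37 = 126, the angle opposite BC is not acute, so the smallest enclosing circle has BC as diameter.
Centre = midpoint of BC = (-4.5, 1.5), r² = 170/4 = 42.5.
Area = π·r² = π·42.5 ≈ 133.52.

133.52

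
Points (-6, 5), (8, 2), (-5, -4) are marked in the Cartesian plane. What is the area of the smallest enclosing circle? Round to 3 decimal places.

178.896

Call the three points A, B, C in the order given.
Side lengths²: AB² = 205, AC² = 82, BC² = 205.
Since BC² = 205 < 205 + 82 = 287, the triangle is acute, so the smallest enclosing circle is the circumcircle.
Circumcentre = (0.5, 7/6), r² = 1025/18.
Area = π·r² = π·1025/18 ≈ 178.896.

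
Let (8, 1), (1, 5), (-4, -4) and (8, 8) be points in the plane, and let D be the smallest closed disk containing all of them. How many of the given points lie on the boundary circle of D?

A smallest enclosing disk is always determined by at most three of the input points on its boundary.
The farthest pair is (-4, -4)–(8, 8) with squared distance 288. The circle on this segment as diameter has centre (2, 2) and r² = 288/4 = 72.
Check (8, 1): distance² to centre = 37 ≤ 72, so it lies inside.
All remaining points lie in this disk, and no smaller disk contains both endpoints, so this is the minimum enclosing circle.
The points at distance exactly r from the centre are (-4, -4), (8, 8) — 2 points.

2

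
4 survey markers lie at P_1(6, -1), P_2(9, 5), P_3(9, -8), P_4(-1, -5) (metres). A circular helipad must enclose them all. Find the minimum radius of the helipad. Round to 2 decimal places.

By Welzl's lemma the MEC is supported by two points (diametrically opposite) or three points (on a circumcircle).
The minimum enclosing circle is determined by three boundary points: P_2, P_3, P_4.
Their circumcentre is (5.5, -1.5) with r² = 54.5.
The farthest remaining point P_1 is at distance² 0.5 ≤ 54.5.
r = √(54.5) ≈ 7.38.

7.38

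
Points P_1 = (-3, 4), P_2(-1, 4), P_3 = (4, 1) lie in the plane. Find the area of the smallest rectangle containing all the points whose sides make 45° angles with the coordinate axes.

In coordinates u = x + y, v = x − y the rectangle is axis-aligned; the map (x,y)→(u,v) scales areas by 2.
u-values: 1, 3, 5; range = 5 − 1 = 4.
v-values: -7, -5, 3; range = 3 − (-7) = 10.
Area = (4 × 10) / 2 = 20.

20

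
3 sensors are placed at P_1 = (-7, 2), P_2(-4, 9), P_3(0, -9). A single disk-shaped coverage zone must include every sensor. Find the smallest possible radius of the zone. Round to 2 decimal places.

Side lengths²: P_1P_2² = 58, P_1P_3² = 170, P_2P_3² = 340.
Since P_2P_3² = 340 ≥ 170 + 58 = 228, the angle opposite P_2P_3 is not acute, so the smallest enclosing circle has P_2P_3 as diameter.
Centre = midpoint of P_2P_3 = (-2, 0), r² = 340/4 = 85.
r = √85 ≈ 9.22.

9.22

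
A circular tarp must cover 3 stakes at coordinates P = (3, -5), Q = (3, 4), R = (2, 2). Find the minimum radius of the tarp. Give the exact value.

4.5

Side lengths²: PQ² = 81, PR² = 50, QR² = 5.
Since PQ² = 81 ≥ 50 + 5 = 55, the angle opposite PQ is not acute, so the smallest enclosing circle has PQ as diameter.
Centre = midpoint of PQ = (3, -0.5), r² = 81/4 = 20.25.
r = √(20.25) = 4.5.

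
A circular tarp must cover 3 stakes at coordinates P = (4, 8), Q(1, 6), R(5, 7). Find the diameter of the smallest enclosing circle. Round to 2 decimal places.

4.12

Side lengths²: PQ² = 13, PR² = 2, QR² = 17.
Since QR² = 17 ≥ 13 + 2 = 15, the angle opposite QR is not acute, so the smallest enclosing circle has QR as diameter.
Centre = midpoint of QR = (3, 6.5), r² = 17/4 = 4.25.
Diameter = 2r = 2√(4.25) ≈ 4.12.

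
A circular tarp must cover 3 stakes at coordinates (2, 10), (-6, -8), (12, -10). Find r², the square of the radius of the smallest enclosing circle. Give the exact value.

39770/289

Call the three points A, B, C in the order given.
Side lengths²: AB² = 388, AC² = 500, BC² = 328.
Since AC² = 500 < 388 + 328 = 716, the triangle is acute, so the smallest enclosing circle is the circumcircle.
Circumcentre = (65/17, -27/17), r² = 39770/289.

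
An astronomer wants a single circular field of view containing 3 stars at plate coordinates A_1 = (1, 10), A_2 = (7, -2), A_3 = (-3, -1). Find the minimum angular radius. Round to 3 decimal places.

Side lengths²: A_1A_2² = 180, A_1A_3² = 137, A_2A_3² = 101.
Since A_1A_2² = 180 < 137 + 101 = 238, the triangle is acute, so the smallest enclosing circle is the circumcircle.
Circumcentre = (47/19, 123/38), r² = 69185/1444.
r = √(69185/1444) ≈ 6.922.

6.922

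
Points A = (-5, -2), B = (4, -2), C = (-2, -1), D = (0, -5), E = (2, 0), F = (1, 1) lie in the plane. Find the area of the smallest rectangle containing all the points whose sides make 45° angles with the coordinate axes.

In coordinates u = x + y, v = x − y the rectangle is axis-aligned; the map (x,y)→(u,v) scales areas by 2.
u-values: -7, 2, -3, -5, 2, 2; range = 2 − (-7) = 9.
v-values: -3, 6, -1, 5, 2, 0; range = 6 − (-3) = 9.
Area = (9 × 9) / 2 = 40.5.

40.5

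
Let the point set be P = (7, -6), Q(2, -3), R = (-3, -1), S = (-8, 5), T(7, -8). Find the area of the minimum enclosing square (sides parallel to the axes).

225

The bounding box has width 15 and height 13.
An axis-aligned square enclosing the set must have side ≥ max(width, height).
So the minimum side is max(15, 13) = 15.
Area = 15² = 225.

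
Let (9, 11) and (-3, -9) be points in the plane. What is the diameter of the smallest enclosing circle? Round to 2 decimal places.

The smallest circle enclosing two points has them as diameter endpoints.
Centre = midpoint = (3, 1); r² = |(9, 11)−(-3, -9)|²/4 = 544/4 = 136.
Diameter = 2r = 2√136 ≈ 23.32.

23.32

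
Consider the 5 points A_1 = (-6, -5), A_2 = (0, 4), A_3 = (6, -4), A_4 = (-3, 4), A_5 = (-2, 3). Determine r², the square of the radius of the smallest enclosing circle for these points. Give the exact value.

By Welzl's lemma the MEC is supported by two points (diametrically opposite) or three points (on a circumcircle).
The minimum enclosing circle is determined by three boundary points: A_1, A_3, A_4.
Their circumcentre is (-3/14, -27/14) with r² = 4205/98.
The farthest remaining point A_2 is at distance² 3449/98 ≤ 4205/98.

4205/98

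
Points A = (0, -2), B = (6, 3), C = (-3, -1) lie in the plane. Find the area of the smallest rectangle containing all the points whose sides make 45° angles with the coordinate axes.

In coordinates u = x + y, v = x − y the rectangle is axis-aligned; the map (x,y)→(u,v) scales areas by 2.
u-values: -2, 9, -4; range = 9 − (-4) = 13.
v-values: 2, 3, -2; range = 3 − (-2) = 5.
Area = (13 × 5) / 2 = 32.5.

32.5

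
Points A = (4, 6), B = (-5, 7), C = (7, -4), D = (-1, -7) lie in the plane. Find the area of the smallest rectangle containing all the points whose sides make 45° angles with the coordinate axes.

207

In coordinates u = x + y, v = x − y the rectangle is axis-aligned; the map (x,y)→(u,v) scales areas by 2.
u-values: 10, 2, 3, -8; range = 10 − (-8) = 18.
v-values: -2, -12, 11, 6; range = 11 − (-12) = 23.
Area = (18 × 23) / 2 = 207.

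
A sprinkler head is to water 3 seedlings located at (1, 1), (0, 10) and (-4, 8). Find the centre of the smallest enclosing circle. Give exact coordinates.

(-4/19, 103/19)

Call the three points A, B, C in the order given.
Side lengths²: AB² = 82, AC² = 74, BC² = 20.
Since AB² = 82 < 74 + 20 = 94, the triangle is acute, so the smallest enclosing circle is the circumcircle.
Circumcentre = (-4/19, 103/19), r² = 7585/361.
Centre = (-4/19, 103/19).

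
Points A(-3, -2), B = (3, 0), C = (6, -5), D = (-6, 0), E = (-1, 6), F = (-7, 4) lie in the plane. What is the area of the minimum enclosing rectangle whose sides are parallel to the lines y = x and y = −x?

121

In coordinates u = x + y, v = x − y the rectangle is axis-aligned; the map (x,y)→(u,v) scales areas by 2.
u-values: -5, 3, 1, -6, 5, -3; range = 5 − (-6) = 11.
v-values: -1, 3, 11, -6, -7, -11; range = 11 − (-11) = 22.
Area = (11 × 22) / 2 = 121.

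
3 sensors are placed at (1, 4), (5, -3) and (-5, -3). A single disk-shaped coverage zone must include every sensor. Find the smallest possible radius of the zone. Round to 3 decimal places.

Call the three points A, B, C in the order given.
Side lengths²: AB² = 65, AC² = 85, BC² = 100.
Since BC² = 100 < 85 + 65 = 150, the triangle is acute, so the smallest enclosing circle is the circumcircle.
Circumcentre = (0, -17/14), r² = 5525/196.
r = √(5525/196) ≈ 5.309.

5.309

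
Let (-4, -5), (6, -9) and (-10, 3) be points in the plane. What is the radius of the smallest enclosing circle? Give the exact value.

10

Call the three points A, B, C in the order given.
Side lengths²: AB² = 116, AC² = 100, BC² = 400.
Since BC² = 400 ≥ 116 + 100 = 216, the angle opposite BC is not acute, so the smallest enclosing circle has BC as diameter.
Centre = midpoint of BC = (-2, -3), r² = 400/4 = 100.
r = √100 = 10.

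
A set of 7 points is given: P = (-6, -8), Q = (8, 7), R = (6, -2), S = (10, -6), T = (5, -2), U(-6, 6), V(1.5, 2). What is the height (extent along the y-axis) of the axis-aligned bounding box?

max y = 7, min y = -8, so height = 15.

15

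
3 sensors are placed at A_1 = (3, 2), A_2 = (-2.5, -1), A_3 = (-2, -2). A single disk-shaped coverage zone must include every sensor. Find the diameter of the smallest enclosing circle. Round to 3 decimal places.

Side lengths²: A_1A_2² = 39.25, A_1A_3² = 41, A_2A_3² = 1.25.
Since A_1A_3² = 41 ≥ 39.25 + 1.25 = 40.5, the angle opposite A_1A_3 is not acute, so the smallest enclosing circle has A_1A_3 as diameter.
Centre = midpoint of A_1A_3 = (0.5, 0), r² = 41/4 = 10.25.
Diameter = 2r = 2√(10.25) ≈ 6.403.

6.403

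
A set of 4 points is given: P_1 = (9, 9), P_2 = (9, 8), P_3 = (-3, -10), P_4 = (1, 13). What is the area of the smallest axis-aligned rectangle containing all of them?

x ranges over [-3, 9], width 12.
y ranges over [-10, 13], height 23.
Area = 12 × 23 = 276.

276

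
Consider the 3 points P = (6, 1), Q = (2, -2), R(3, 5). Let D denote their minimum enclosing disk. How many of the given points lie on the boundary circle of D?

3

Side lengths²: PQ² = 25, PR² = 25, QR² = 50.
Since QR² = 50 ≥ 25 + 25 = 50, the angle opposite QR is not acute, so the smallest enclosing circle has QR as diameter.
Centre = midpoint of QR = (2.5, 1.5), r² = 50/4 = 12.5.
The points at distance exactly r from the centre are P, Q, R — 3 points.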